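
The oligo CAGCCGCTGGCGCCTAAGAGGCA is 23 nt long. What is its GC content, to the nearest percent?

T=2, G=8, C=8, A=5
G+C = 8 + 8 = 16 out of 23 bases
%GC = 16/23 × 100 = 69.57% ≈ 70%

70%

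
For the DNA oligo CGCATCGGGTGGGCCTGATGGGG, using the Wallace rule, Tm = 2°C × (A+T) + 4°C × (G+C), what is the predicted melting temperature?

80°C

Counting bases: T=4, A=2, G=12, C=5
A+T = 6, G+C = 17
Tm = 2(6) + 4(17) = 12 + 68 = 80°C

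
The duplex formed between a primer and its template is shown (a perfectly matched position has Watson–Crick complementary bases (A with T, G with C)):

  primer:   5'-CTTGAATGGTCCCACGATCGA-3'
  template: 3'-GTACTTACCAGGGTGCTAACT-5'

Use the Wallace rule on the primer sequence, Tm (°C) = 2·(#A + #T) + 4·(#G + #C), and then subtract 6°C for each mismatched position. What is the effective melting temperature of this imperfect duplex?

52°C

Primer base counts: A=5, T=5, G=5, C=6 → A+T=10, G+C=11
Perfect-match Tm = 2(10) + 4(11) = 20 + 44 = 64°C
Mismatches (positions where the bases are not complementary): 2 (at positions 2, 19)
Effective Tm = 64 − 2×6 = 64 − 12 = 52°C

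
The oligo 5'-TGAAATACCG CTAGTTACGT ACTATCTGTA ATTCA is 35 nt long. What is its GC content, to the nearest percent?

34%

Scanning the sequence gives C=7, T=12, A=11, G=5.
G+C = 5 + 7 = 12 out of 35 bases
%GC = 12/35 × 100 = 34.29% ≈ 34%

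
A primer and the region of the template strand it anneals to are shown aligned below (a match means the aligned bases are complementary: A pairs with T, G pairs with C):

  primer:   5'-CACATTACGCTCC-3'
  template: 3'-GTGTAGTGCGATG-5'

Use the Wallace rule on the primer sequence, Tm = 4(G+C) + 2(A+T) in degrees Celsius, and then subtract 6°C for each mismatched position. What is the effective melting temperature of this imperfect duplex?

Primer base counts: A=3, T=3, G=1, C=6 → A+T=6, G+C=7
Perfect-match Tm = 2(6) + 4(7) = 12 + 28 = 40°C
Mismatches (positions where the bases are not complementary): 2 (at positions 6, 12)
Effective Tm = 40 − 2×6 = 40 − 12 = 28°C

28°C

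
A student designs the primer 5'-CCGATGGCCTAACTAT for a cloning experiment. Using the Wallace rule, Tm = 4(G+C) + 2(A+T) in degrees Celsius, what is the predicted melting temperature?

48°C

A=4, G=3, T=4, C=5
So N_AT = 8 and N_GC = 8.
Tm = 2(8) + 4(8) = 16 + 32 = 48°C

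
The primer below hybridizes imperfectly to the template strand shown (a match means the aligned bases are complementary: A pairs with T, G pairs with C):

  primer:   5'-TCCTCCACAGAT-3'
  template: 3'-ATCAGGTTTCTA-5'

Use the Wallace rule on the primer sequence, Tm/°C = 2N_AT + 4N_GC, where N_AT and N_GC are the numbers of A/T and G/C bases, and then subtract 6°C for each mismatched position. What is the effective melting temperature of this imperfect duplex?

18°C

Primer base counts: A=3, T=3, G=1, C=5 → A+T=6, G+C=6
Perfect-match Tm = 2(6) + 4(6) = 12 + 24 = 36°C
Mismatches (positions where the bases are not complementary): 3 (at positions 2, 3, 8)
Effective Tm = 36 − 3×6 = 36 − 18 = 18°C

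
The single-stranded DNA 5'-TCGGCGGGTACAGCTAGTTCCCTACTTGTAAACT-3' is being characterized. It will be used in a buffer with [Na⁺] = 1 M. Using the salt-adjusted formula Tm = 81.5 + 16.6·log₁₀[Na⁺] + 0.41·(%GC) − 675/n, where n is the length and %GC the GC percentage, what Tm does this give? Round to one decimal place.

Length n = 34. Base counts: T=10, G=8, A=7, C=9
G+C = 17, so %GC = 17/34 × 100 = 50%
Salt term: 16.6 × (0) = 0
GC term: 0.41 × 50 = 20.5; length term: −675/34 = −19.853
Tm = 81.5 + (0) + 20.5 − 19.853 = 82.147 → 82.1°C

82.1°C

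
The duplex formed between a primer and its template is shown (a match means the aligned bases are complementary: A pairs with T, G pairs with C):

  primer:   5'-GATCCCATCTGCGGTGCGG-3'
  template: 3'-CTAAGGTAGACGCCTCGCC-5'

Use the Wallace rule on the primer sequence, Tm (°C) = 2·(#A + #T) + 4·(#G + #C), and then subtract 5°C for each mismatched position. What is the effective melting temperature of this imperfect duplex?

54°C

Primer base counts: A=2, T=4, G=7, C=6 → A+T=6, G+C=13
Perfect-match Tm = 2(6) + 4(13) = 12 + 52 = 64°C
Mismatches (positions where the bases are not complementary): 2 (at positions 4, 15)
Effective Tm = 64 − 2×5 = 64 − 10 = 54°C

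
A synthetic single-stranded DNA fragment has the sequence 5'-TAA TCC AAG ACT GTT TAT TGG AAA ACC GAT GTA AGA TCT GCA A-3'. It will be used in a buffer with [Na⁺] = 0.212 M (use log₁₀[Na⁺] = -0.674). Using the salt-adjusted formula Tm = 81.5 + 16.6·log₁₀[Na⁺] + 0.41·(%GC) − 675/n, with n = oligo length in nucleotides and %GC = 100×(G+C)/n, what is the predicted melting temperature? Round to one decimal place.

68.9°C

Length n = 43. Scanning the sequence gives A=16, C=7, T=12, G=8.
G+C = 15, so %GC = 15/43 × 100 = 34.884%
Salt term: 16.6 × (-0.674) = -11.188
GC term: 0.41 × 34.884 = 14.302; length term: −675/43 = −15.698
Tm = 81.5 + (-11.188) + 14.302 − 15.698 = 68.916 → 68.9°C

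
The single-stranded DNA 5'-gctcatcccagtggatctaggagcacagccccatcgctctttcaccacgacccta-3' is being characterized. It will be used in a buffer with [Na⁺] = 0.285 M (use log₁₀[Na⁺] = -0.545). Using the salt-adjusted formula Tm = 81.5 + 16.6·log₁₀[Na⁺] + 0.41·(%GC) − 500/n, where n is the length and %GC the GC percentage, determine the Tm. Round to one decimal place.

Length n = 55. Scanning the sequence gives T=11, G=10, A=12, C=22.
G+C = 32, so %GC = 32/55 × 100 = 58.182%
Salt term: 16.6 × (-0.545) = -9.047
GC term: 0.41 × 58.182 = 23.855; length term: −500/55 = −9.091
Tm = 81.5 + (-9.047) + 23.855 − 9.091 = 87.217 → 87.2°C

87.2°C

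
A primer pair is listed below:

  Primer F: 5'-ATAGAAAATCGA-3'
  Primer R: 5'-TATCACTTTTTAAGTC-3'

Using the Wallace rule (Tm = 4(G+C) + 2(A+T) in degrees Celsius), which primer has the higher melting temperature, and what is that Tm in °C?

Primer R, 40°C

Primer F: A+T=9, G+C=3 → Tm = 2(9)+4(3) = 30°C
Primer R: A+T=12, G+C=4 → Tm = 2(12)+4(4) = 40°C
30°C vs 40°C → primer R is higher.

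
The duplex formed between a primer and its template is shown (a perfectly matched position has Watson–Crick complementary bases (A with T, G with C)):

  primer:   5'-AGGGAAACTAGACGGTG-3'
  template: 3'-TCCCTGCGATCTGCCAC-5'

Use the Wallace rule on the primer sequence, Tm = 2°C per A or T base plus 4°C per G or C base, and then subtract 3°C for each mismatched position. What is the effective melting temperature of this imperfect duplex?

46°C

Primer base counts: A=6, T=2, G=7, C=2 → A+T=8, G+C=9
Perfect-match Tm = 2(8) + 4(9) = 16 + 36 = 52°C
Mismatches (positions where the bases are not complementary): 2 (at positions 6, 7)
Effective Tm = 52 − 2×3 = 52 − 6 = 46°C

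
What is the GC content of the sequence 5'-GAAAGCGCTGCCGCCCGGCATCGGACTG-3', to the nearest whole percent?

71%

Base counts: G=10, T=3, C=10, A=5
G+C = 10 + 10 = 20 out of 28 bases
%GC = 20/28 × 100 = 71.43% ≈ 71%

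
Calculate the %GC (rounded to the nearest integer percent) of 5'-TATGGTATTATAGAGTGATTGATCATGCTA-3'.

Scanning the sequence gives T=12, G=7, C=2, A=9.
G+C = 7 + 2 = 9 out of 30 bases
%GC = 9/30 × 100 = 30% ≈ 30%

30%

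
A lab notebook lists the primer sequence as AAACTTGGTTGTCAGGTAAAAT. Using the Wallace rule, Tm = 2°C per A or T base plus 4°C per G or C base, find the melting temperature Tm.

58°C

Scanning the sequence gives T=7, G=5, A=8, C=2.
AT pairs contribute 15, GC pairs contribute 7.
Tm = 2(15) + 4(7) = 30 + 28 = 58°C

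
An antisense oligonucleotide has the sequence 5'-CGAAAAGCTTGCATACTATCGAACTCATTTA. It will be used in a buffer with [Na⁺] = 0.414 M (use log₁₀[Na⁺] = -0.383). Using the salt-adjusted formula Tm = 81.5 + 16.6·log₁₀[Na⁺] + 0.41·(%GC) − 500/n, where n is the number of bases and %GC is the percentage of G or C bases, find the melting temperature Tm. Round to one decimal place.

Length n = 31. Counting bases: G=4, T=9, A=11, C=7
G+C = 11, so %GC = 11/31 × 100 = 35.484%
Salt term: 16.6 × (-0.383) = -6.358
GC term: 0.41 × 35.484 = 14.548; length term: −500/31 = −16.129
Tm = 81.5 + (-6.358) + 14.548 − 16.129 = 73.561 → 73.6°C

73.6°C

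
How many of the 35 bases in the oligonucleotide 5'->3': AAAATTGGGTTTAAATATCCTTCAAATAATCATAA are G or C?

T=12, A=16, G=3, C=4
Total G or C: 3 + 4 = 7

7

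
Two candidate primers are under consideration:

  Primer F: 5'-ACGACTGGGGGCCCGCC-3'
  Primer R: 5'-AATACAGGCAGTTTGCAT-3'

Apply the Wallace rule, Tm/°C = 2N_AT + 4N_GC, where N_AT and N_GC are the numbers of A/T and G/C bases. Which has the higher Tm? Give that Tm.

Primer F, 62°C

Primer F: A+T=3, G+C=14 → Tm = 2(3)+4(14) = 62°C
Primer R: A+T=11, G+C=7 → Tm = 2(11)+4(7) = 50°C
62°C vs 50°C → primer F is higher.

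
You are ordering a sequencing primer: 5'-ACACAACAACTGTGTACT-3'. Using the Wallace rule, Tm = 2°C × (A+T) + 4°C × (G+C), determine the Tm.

Base counts: A=7, T=4, C=5, G=2
AT pairs contribute 11, GC pairs contribute 7.
Tm = 2×11 + 4×7 = 50°C

50°C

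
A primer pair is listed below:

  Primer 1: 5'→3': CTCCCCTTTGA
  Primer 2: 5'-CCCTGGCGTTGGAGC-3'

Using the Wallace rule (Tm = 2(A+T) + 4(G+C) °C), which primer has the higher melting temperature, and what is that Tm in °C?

Primer 1: A+T=5, G+C=6 → Tm = 2(5)+4(6) = 34°C
Primer 2: A+T=4, G+C=11 → Tm = 2(4)+4(11) = 52°C
34°C vs 52°C → primer 2 is higher.

Primer 2, 52°C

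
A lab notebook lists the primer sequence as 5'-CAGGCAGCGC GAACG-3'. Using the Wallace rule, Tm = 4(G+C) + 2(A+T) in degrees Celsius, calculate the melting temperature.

G=6, T=0, C=5, A=4
So N_AT = 4 and N_GC = 11.
Tm = 2×4 + 4×11 = 52°C

52°C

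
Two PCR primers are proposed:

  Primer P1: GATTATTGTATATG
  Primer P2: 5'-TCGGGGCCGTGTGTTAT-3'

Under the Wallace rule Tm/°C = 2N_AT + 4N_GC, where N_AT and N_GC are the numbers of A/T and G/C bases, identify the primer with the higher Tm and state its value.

Primer P2, 54°C

Primer P1: A+T=11, G+C=3 → Tm = 2(11)+4(3) = 34°C
Primer P2: A+T=7, G+C=10 → Tm = 2(7)+4(10) = 54°C
34°C vs 54°C → primer P2 is higher.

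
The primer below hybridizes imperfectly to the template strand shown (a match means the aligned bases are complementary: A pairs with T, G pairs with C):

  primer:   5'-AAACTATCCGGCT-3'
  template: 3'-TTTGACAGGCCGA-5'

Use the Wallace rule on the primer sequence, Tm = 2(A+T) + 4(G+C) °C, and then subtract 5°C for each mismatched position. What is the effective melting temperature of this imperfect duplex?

33°C

Primer base counts: A=4, T=3, G=2, C=4 → A+T=7, G+C=6
Perfect-match Tm = 2(7) + 4(6) = 14 + 24 = 38°C
Mismatches (positions where the bases are not complementary): 1 (at position 6)
Effective Tm = 38 − 1×5 = 38 − 5 = 33°C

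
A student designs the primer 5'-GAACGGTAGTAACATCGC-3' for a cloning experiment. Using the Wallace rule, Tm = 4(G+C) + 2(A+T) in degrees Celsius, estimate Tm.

54°C

Base counts: C=4, T=3, G=5, A=6
A+T = 9, G+C = 9
Tm = 2×9 + 4×9 = 54°C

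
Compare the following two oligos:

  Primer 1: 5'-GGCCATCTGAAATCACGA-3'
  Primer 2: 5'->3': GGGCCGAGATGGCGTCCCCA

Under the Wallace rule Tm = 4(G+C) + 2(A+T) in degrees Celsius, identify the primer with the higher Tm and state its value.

Primer 1: A+T=9, G+C=9 → Tm = 2(9)+4(9) = 54°C
Primer 2: A+T=5, G+C=15 → Tm = 2(5)+4(15) = 70°C
54°C vs 70°C → primer 2 is higher.

Primer 2, 70°C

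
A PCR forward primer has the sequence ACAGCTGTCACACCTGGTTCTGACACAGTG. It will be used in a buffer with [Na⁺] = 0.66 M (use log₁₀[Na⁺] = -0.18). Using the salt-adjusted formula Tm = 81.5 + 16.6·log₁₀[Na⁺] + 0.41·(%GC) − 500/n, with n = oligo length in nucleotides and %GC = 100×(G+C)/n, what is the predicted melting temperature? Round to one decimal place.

83.7°C

Length n = 30. C=9, G=7, A=7, T=7
G+C = 16, so %GC = 16/30 × 100 = 53.333%
Salt term: 16.6 × (-0.18) = -2.988
GC term: 0.41 × 53.333 = 21.867; length term: −500/30 = −16.667
Tm = 81.5 + (-2.988) + 21.867 − 16.667 = 83.712 → 83.7°C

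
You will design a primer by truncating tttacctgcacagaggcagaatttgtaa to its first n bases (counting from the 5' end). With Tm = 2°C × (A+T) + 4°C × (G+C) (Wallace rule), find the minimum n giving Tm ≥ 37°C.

n = 13

First 12 bases: TTTACCTGCACA → Tm = 34°C (< 37°C)
First 13 bases: TTTACCTGCACAG → Tm = 38°C (≥ 37°C)
Since every base adds ≥2°C, Tm only increases with n, so the threshold is first crossed at n = 13.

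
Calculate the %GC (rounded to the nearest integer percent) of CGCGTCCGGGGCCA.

Scanning the sequence gives C=6, A=1, T=1, G=6.
G+C = 6 + 6 = 12 out of 14 bases
%GC = 12/14 × 100 = 85.71% ≈ 86%

86%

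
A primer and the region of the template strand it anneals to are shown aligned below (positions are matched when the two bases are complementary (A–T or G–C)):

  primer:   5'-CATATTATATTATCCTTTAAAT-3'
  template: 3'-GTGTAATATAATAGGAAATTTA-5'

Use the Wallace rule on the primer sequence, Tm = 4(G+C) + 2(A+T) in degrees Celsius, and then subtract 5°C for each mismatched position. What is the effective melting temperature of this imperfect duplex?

45°C

Primer base counts: A=8, T=11, G=0, C=3 → A+T=19, G+C=3
Perfect-match Tm = 2(19) + 4(3) = 38 + 12 = 50°C
Mismatches (positions where the bases are not complementary): 1 (at position 3)
Effective Tm = 50 − 1×5 = 50 − 5 = 45°C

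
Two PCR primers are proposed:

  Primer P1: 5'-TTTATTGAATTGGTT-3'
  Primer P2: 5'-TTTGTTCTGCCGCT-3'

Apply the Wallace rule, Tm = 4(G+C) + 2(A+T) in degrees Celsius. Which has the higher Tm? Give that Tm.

Primer P2, 42°C

Primer P1: A+T=12, G+C=3 → Tm = 2(12)+4(3) = 36°C
Primer P2: A+T=7, G+C=7 → Tm = 2(7)+4(7) = 42°C
36°C vs 42°C → primer P2 is higher.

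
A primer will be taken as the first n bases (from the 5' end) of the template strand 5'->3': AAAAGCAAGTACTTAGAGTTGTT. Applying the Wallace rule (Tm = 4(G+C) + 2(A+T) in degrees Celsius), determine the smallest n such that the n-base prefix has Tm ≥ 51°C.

n = 20

First 19 bases: AAAAGCAAGTACTTAGAGT → Tm = 50°C (< 51°C)
First 20 bases: AAAAGCAAGTACTTAGAGTT → Tm = 52°C (≥ 51°C)
Each additional base adds 2°C (A/T) or 4°C (G/C), so Tm is non-decreasing in n; n = 20 is the first length to reach 51°C.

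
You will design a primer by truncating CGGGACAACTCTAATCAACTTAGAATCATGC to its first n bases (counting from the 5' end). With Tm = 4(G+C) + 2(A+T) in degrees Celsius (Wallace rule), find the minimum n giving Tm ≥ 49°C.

n = 17

First 16 bases: CGGGACAACTCTAATC → Tm = 48°C (< 49°C)
First 17 bases: CGGGACAACTCTAATCA → Tm = 50°C (≥ 49°C)
Since every base adds ≥2°C, Tm only increases with n, so the threshold is first crossed at n = 17.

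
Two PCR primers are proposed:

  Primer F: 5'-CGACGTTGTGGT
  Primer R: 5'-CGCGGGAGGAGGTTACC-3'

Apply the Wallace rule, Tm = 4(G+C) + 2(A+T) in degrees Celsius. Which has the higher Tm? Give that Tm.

Primer F: A+T=5, G+C=7 → Tm = 2(5)+4(7) = 38°C
Primer R: A+T=5, G+C=12 → Tm = 2(5)+4(12) = 58°C
38°C vs 58°C → primer R is higher.

Primer R, 58°C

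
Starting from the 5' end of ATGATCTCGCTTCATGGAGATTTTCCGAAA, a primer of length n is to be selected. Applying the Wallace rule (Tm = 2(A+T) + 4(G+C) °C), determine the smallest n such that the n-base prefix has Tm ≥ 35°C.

First 12 bases: ATGATCTCGCTT → Tm = 34°C (< 35°C)
First 13 bases: ATGATCTCGCTTC → Tm = 38°C (≥ 35°C)
Each additional base adds 2°C (A/T) or 4°C (G/C), so Tm is non-decreasing in n; n = 13 is the first length to reach 35°C.

n = 13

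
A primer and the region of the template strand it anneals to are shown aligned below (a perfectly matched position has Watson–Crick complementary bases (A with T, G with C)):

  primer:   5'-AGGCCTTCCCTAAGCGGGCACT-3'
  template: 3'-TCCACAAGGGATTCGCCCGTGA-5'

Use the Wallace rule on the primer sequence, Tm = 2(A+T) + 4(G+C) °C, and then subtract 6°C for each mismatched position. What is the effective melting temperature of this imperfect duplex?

Primer base counts: A=4, T=4, G=6, C=8 → A+T=8, G+C=14
Perfect-match Tm = 2(8) + 4(14) = 16 + 56 = 72°C
Mismatches (positions where the bases are not complementary): 2 (at positions 4, 5)
Effective Tm = 72 − 2×6 = 72 − 12 = 60°C

60°C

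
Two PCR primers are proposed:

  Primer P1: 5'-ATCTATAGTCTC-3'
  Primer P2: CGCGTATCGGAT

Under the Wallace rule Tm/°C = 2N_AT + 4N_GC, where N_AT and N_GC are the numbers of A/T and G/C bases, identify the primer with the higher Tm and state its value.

Primer P1: A+T=8, G+C=4 → Tm = 2(8)+4(4) = 32°C
Primer P2: A+T=5, G+C=7 → Tm = 2(5)+4(7) = 38°C
32°C vs 38°C → primer P2 is higher.

Primer P2, 38°C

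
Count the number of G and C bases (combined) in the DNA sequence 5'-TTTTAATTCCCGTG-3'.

Scanning the sequence gives A=2, G=2, C=3, T=7.
G+C = 2 + 3 = 5

5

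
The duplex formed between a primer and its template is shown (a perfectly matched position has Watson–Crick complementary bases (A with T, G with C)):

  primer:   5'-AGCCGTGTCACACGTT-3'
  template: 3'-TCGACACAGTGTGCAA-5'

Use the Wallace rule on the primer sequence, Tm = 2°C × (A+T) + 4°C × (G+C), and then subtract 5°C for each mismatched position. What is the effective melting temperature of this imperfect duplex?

Primer base counts: A=3, T=4, G=4, C=5 → A+T=7, G+C=9
Perfect-match Tm = 2(7) + 4(9) = 14 + 36 = 50°C
Mismatches (positions where the bases are not complementary): 1 (at position 4)
Effective Tm = 50 − 1×5 = 50 − 5 = 45°C

45°C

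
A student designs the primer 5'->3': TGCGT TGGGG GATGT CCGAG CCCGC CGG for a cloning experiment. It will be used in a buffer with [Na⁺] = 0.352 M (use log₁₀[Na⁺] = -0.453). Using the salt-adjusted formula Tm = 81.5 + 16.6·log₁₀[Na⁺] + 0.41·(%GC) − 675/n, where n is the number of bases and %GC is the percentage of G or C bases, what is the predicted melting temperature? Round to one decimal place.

Length n = 28. Counting bases: A=2, G=13, T=5, C=8
G+C = 21, so %GC = 21/28 × 100 = 75%
Salt term: 16.6 × (-0.453) = -7.52
GC term: 0.41 × 75 = 30.75; length term: −675/28 = −24.107
Tm = 81.5 + (-7.52) + 30.75 − 24.107 = 80.623 → 80.6°C

80.6°C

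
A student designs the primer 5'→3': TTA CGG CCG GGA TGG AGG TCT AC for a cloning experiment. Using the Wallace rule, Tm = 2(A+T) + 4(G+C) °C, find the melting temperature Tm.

Counting bases: C=5, T=5, G=9, A=4
AT pairs contribute 9, GC pairs contribute 14.
Tm = 2(9) + 4(14) = 18 + 56 = 74°C

74°C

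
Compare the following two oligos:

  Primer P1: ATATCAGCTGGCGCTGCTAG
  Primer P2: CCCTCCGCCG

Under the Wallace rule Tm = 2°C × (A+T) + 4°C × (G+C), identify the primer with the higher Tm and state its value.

Primer P1: A+T=9, G+C=11 → Tm = 2(9)+4(11) = 62°C
Primer P2: A+T=1, G+C=9 → Tm = 2(1)+4(9) = 38°C
62°C vs 38°C → primer P1 is higher.

Primer P1, 62°C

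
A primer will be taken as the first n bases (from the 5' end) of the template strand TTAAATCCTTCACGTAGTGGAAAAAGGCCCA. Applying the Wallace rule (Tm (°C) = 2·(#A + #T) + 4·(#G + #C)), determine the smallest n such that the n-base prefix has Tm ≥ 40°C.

n = 15

First 14 bases: TTAAATCCTTCACG → Tm = 38°C (< 40°C)
First 15 bases: TTAAATCCTTCACGT → Tm = 40°C (≥ 40°C)
Each additional base adds 2°C (A/T) or 4°C (G/C), so Tm is non-decreasing in n; n = 15 is the first length to reach 40°C.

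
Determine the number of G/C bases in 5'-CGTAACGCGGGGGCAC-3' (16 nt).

Counting bases: A=3, T=1, G=7, C=5
G+C = 7 + 5 = 12

12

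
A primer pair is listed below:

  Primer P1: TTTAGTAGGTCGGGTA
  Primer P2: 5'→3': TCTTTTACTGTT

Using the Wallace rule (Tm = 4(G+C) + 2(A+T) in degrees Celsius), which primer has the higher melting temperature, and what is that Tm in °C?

Primer P1, 46°C

Primer P1: A+T=9, G+C=7 → Tm = 2(9)+4(7) = 46°C
Primer P2: A+T=9, G+C=3 → Tm = 2(9)+4(3) = 30°C
46°C vs 30°C → primer P1 is higher.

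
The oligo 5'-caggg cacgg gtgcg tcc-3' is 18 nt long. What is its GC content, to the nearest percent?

78%

A=2, G=8, T=2, C=6
G+C = 8 + 6 = 14 out of 18 bases
%GC = 14/18 × 100 = 77.78% ≈ 78%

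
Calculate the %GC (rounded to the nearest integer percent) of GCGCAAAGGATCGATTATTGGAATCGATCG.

47%

Scanning the sequence gives T=7, G=9, C=5, A=9.
G+C = 9 + 5 = 14 out of 30 bases
%GC = 14/30 × 100 = 46.67% ≈ 47%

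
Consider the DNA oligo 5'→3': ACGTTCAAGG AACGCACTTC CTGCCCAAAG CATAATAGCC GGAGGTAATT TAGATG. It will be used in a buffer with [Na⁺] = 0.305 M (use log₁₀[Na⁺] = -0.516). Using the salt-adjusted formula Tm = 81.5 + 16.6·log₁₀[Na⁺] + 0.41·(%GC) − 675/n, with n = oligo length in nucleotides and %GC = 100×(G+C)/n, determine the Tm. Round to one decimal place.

Length n = 56. Counting bases: G=13, A=18, T=12, C=13
G+C = 26, so %GC = 26/56 × 100 = 46.429%
Salt term: 16.6 × (-0.516) = -8.566
GC term: 0.41 × 46.429 = 19.036; length term: −675/56 = −12.054
Tm = 81.5 + (-8.566) + 19.036 − 12.054 = 79.916 → 79.9°C

79.9°C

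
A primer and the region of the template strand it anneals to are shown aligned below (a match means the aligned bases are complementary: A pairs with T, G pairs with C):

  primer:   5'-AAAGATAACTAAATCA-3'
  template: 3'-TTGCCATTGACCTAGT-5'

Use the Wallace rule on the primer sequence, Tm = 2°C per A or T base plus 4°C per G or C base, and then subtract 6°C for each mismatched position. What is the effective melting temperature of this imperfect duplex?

14°C

Primer base counts: A=10, T=3, G=1, C=2 → A+T=13, G+C=3
Perfect-match Tm = 2(13) + 4(3) = 26 + 12 = 38°C
Mismatches (positions where the bases are not complementary): 4 (at positions 3, 5, 11, 12)
Effective Tm = 38 − 4×6 = 38 − 24 = 14°C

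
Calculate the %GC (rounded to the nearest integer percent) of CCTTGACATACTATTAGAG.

Counting bases: T=6, G=3, A=6, C=4
G+C = 3 + 4 = 7 out of 19 bases
%GC = 7/19 × 100 = 36.84% ≈ 37%

37%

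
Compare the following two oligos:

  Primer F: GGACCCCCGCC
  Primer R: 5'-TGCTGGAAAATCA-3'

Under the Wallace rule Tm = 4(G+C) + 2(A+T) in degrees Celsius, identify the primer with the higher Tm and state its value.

Primer F, 42°C

Primer F: A+T=1, G+C=10 → Tm = 2(1)+4(10) = 42°C
Primer R: A+T=8, G+C=5 → Tm = 2(8)+4(5) = 36°C
42°C vs 36°C → primer F is higher.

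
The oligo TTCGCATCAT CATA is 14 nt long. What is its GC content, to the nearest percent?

Base counts: C=4, A=4, G=1, T=5
G+C = 1 + 4 = 5 out of 14 bases
%GC = 5/14 × 100 = 35.71% ≈ 36%

36%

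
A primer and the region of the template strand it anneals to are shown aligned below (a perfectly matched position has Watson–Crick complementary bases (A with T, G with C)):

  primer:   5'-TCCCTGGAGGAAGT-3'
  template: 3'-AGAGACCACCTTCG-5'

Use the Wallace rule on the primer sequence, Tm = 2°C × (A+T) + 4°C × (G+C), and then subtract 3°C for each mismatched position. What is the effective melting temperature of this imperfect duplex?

35°C

Primer base counts: A=3, T=3, G=5, C=3 → A+T=6, G+C=8
Perfect-match Tm = 2(6) + 4(8) = 12 + 32 = 44°C
Mismatches (positions where the bases are not complementary): 3 (at positions 3, 8, 14)
Effective Tm = 44 − 3×3 = 44 − 9 = 35°C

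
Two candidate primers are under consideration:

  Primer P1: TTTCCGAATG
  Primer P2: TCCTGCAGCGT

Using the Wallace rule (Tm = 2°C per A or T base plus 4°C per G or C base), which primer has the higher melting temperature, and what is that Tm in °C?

Primer P2, 36°C

Primer P1: A+T=6, G+C=4 → Tm = 2(6)+4(4) = 28°C
Primer P2: A+T=4, G+C=7 → Tm = 2(4)+4(7) = 36°C
28°C vs 36°C → primer P2 is higher.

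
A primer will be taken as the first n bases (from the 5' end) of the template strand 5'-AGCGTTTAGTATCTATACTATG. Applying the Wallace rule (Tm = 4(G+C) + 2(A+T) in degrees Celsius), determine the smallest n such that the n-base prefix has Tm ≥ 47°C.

First 17 bases: AGCGTTTAGTATCTATA → Tm = 44°C (< 47°C)
First 18 bases: AGCGTTTAGTATCTATAC → Tm = 48°C (≥ 47°C)
Each additional base adds 2°C (A/T) or 4°C (G/C), so Tm is non-decreasing in n; n = 18 is the first length to reach 47°C.

n = 18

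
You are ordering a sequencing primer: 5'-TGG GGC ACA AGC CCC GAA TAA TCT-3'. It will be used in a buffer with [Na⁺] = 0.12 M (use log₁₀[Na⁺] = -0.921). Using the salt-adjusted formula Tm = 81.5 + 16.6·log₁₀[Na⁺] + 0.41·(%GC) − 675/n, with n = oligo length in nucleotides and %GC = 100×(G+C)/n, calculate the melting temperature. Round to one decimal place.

Length n = 24. Base counts: T=4, C=7, G=6, A=7
G+C = 13, so %GC = 13/24 × 100 = 54.167%
Salt term: 16.6 × (-0.921) = -15.289
GC term: 0.41 × 54.167 = 22.208; length term: −675/24 = −28.125
Tm = 81.5 + (-15.289) + 22.208 − 28.125 = 60.294 → 60.3°C

60.3°C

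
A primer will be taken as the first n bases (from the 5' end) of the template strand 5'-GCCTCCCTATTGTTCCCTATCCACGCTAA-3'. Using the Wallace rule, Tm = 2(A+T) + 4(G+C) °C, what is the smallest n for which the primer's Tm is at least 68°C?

n = 22

First 21 bases: GCCTCCCTATTGTTCCCTATC → Tm = 64°C (< 68°C)
First 22 bases: GCCTCCCTATTGTTCCCTATCC → Tm = 68°C (≥ 68°C)
Each additional base adds 2°C (A/T) or 4°C (G/C), so Tm is non-decreasing in n; n = 22 is the first length to reach 68°C.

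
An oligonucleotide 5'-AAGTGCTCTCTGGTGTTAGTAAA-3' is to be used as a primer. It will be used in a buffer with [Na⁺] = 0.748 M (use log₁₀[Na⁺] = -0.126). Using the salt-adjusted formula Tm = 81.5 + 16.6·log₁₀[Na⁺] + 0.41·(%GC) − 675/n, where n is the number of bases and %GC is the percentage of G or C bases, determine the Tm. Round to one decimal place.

66.1°C

Length n = 23. Base counts: A=6, C=3, T=8, G=6
G+C = 9, so %GC = 9/23 × 100 = 39.13%
Salt term: 16.6 × (-0.126) = -2.092
GC term: 0.41 × 39.13 = 16.043; length term: −675/23 = −29.348
Tm = 81.5 + (-2.092) + 16.043 − 29.348 = 66.103 → 66.1°C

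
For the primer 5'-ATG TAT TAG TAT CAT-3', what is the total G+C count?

Counting bases: A=5, G=2, C=1, T=7
Total G or C: 2 + 1 = 3

3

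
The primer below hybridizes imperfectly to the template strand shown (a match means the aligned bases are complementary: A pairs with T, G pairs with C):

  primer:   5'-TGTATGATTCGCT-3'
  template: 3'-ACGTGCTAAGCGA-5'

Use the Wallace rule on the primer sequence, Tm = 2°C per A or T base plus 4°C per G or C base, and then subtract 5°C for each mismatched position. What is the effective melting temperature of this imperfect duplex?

Primer base counts: A=2, T=6, G=3, C=2 → A+T=8, G+C=5
Perfect-match Tm = 2(8) + 4(5) = 16 + 20 = 36°C
Mismatches (positions where the bases are not complementary): 2 (at positions 3, 5)
Effective Tm = 36 − 2×5 = 36 − 10 = 26°C

26°C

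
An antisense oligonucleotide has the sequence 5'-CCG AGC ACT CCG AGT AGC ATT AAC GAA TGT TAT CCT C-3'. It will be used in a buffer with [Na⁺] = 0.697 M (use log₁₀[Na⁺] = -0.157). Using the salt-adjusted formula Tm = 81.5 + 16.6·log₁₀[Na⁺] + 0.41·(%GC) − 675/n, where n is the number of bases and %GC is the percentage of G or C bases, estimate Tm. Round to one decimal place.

80.6°C

Length n = 37. Counting bases: T=9, A=10, C=11, G=7
G+C = 18, so %GC = 18/37 × 100 = 48.649%
Salt term: 16.6 × (-0.157) = -2.606
GC term: 0.41 × 48.649 = 19.946; length term: −675/37 = −18.243
Tm = 81.5 + (-2.606) + 19.946 − 18.243 = 80.597 → 80.6°C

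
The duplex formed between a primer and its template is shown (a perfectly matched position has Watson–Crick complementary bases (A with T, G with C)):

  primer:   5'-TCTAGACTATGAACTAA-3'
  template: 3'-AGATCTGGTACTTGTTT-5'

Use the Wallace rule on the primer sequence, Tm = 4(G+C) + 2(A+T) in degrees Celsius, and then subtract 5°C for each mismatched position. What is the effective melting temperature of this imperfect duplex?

Primer base counts: A=7, T=5, G=2, C=3 → A+T=12, G+C=5
Perfect-match Tm = 2(12) + 4(5) = 24 + 20 = 44°C
Mismatches (positions where the bases are not complementary): 2 (at positions 8, 15)
Effective Tm = 44 − 2×5 = 44 − 10 = 34°C

34°C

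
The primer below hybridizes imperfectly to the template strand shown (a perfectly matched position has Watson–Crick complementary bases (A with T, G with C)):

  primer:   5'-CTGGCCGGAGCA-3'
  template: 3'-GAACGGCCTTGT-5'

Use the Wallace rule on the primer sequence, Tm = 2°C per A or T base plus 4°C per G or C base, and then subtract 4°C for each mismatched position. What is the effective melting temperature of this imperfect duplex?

34°C

Primer base counts: A=2, T=1, G=5, C=4 → A+T=3, G+C=9
Perfect-match Tm = 2(3) + 4(9) = 6 + 36 = 42°C
Mismatches (positions where the bases are not complementary): 2 (at positions 3, 10)
Effective Tm = 42 − 2×4 = 42 − 8 = 34°C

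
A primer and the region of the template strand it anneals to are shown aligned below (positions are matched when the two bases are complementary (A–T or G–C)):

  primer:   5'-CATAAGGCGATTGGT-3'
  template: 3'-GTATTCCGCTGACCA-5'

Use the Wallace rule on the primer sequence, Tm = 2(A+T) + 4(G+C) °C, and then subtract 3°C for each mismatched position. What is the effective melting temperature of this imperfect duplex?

41°C

Primer base counts: A=4, T=4, G=5, C=2 → A+T=8, G+C=7
Perfect-match Tm = 2(8) + 4(7) = 16 + 28 = 44°C
Mismatches (positions where the bases are not complementary): 1 (at position 11)
Effective Tm = 44 − 1×3 = 44 − 3 = 41°C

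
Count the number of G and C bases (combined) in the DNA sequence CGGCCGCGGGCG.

12

Base counts: G=7, C=5, T=0, A=0
Total G or C: 7 + 5 = 12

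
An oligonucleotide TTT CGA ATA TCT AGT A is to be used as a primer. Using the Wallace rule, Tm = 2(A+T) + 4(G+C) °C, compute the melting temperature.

40°C

Counting bases: C=2, G=2, A=5, T=7
So N_AT = 12 and N_GC = 4.
Tm = 2×12 + 4×4 = 40°C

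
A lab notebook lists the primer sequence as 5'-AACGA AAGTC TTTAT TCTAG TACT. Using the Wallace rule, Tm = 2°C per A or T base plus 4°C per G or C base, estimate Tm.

62°C

Scanning the sequence gives T=9, C=4, G=3, A=8.
A+T = 17, G+C = 7
Tm = 4·7 + 2·17 = 28 + 34 = 62°C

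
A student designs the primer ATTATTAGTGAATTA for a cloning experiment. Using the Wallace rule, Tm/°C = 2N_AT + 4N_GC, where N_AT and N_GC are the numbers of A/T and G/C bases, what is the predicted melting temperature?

G=2, T=7, A=6, C=0
AT pairs contribute 13, GC pairs contribute 2.
Tm = 4·2 + 2·13 = 8 + 26 = 34°C

34°C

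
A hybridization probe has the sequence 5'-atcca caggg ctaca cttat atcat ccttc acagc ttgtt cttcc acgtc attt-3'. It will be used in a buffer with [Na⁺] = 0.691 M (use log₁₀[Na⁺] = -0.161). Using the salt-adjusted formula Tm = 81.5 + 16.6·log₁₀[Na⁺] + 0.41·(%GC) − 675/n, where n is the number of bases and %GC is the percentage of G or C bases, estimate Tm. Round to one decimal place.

83.8°C

Length n = 54. Scanning the sequence gives G=6, T=19, C=17, A=12.
G+C = 23, so %GC = 23/54 × 100 = 42.593%
Salt term: 16.6 × (-0.161) = -2.673
GC term: 0.41 × 42.593 = 17.463; length term: −675/54 = −12.5
Tm = 81.5 + (-2.673) + 17.463 − 12.5 = 83.79 → 83.8°C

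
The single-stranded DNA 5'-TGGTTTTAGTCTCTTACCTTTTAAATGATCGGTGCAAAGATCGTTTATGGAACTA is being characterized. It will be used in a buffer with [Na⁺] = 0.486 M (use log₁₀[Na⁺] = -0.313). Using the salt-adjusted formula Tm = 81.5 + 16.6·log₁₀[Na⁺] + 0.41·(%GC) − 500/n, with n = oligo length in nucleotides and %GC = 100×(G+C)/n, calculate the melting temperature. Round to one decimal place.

Length n = 55. Scanning the sequence gives T=22, G=11, C=8, A=14.
G+C = 19, so %GC = 19/55 × 100 = 34.545%
Salt term: 16.6 × (-0.313) = -5.196
GC term: 0.41 × 34.545 = 14.163; length term: −500/55 = −9.091
Tm = 81.5 + (-5.196) + 14.163 − 9.091 = 81.376 → 81.4°C

81.4°C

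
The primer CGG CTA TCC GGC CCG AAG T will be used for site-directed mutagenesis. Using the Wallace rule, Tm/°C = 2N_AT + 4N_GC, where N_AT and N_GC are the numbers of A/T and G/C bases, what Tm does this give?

64°C

Scanning the sequence gives T=3, A=3, C=7, G=6.
So N_AT = 6 and N_GC = 13.
Tm = 4·13 + 2·6 = 52 + 12 = 64°C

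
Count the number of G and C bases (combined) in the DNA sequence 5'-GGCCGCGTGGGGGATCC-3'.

Scanning the sequence gives C=5, A=1, G=9, T=2.
Total G or C: 9 + 5 = 14

14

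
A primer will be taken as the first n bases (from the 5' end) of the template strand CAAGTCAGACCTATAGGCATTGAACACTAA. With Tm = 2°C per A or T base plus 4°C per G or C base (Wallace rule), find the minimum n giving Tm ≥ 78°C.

n = 27

First 26 bases: CAAGTCAGACCTATAGGCATTGAACA → Tm = 74°C (< 78°C)
First 27 bases: CAAGTCAGACCTATAGGCATTGAACAC → Tm = 78°C (≥ 78°C)
Since every base adds ≥2°C, Tm only increases with n, so the threshold is first crossed at n = 27.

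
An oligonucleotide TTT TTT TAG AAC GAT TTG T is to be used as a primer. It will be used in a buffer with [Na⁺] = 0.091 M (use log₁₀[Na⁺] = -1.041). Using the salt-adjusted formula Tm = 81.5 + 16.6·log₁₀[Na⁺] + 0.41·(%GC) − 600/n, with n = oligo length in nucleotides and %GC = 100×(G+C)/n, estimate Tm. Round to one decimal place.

Length n = 19. Base counts: C=1, T=11, G=3, A=4
G+C = 4, so %GC = 4/19 × 100 = 21.053%
Salt term: 16.6 × (-1.041) = -17.281
GC term: 0.41 × 21.053 = 8.632; length term: −600/19 = −31.579
Tm = 81.5 + (-17.281) + 8.632 − 31.579 = 41.272 → 41.3°C

41.3°C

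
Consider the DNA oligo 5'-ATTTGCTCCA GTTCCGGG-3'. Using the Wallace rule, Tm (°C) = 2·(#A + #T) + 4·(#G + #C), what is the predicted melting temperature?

56°C

A=2, T=6, C=5, G=5
A+T = 8, G+C = 10
Tm = 2×8 + 4×10 = 56°C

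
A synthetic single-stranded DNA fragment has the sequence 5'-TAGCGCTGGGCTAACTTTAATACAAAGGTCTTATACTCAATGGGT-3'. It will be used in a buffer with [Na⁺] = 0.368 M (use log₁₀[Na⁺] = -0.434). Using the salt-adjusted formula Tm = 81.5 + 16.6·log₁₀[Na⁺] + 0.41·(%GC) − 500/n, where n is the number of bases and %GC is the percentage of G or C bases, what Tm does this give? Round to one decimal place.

Length n = 45. Scanning the sequence gives G=10, C=8, T=14, A=13.
G+C = 18, so %GC = 18/45 × 100 = 40%
Salt term: 16.6 × (-0.434) = -7.204
GC term: 0.41 × 40 = 16.4; length term: −500/45 = −11.111
Tm = 81.5 + (-7.204) + 16.4 − 11.111 = 79.585 → 79.6°C

79.6°C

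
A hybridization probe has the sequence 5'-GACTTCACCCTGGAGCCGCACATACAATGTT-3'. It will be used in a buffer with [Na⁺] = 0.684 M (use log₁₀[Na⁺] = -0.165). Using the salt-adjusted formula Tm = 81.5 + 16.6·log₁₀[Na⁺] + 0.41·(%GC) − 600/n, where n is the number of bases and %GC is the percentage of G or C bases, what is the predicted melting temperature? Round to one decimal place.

80.6°C

Length n = 31. T=7, G=6, C=10, A=8
G+C = 16, so %GC = 16/31 × 100 = 51.613%
Salt term: 16.6 × (-0.165) = -2.739
GC term: 0.41 × 51.613 = 21.161; length term: −600/31 = −19.355
Tm = 81.5 + (-2.739) + 21.161 − 19.355 = 80.567 → 80.6°C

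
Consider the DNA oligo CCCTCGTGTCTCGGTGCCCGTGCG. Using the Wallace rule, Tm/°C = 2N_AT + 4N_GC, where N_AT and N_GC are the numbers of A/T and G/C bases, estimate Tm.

84°C

C=10, G=8, T=6, A=0
AT pairs contribute 6, GC pairs contribute 18.
Tm = 2(6) + 4(18) = 12 + 72 = 84°C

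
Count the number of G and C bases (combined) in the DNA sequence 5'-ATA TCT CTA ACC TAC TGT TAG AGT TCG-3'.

10

Counting bases: T=10, C=6, G=4, A=7
Total G or C: 4 + 6 = 10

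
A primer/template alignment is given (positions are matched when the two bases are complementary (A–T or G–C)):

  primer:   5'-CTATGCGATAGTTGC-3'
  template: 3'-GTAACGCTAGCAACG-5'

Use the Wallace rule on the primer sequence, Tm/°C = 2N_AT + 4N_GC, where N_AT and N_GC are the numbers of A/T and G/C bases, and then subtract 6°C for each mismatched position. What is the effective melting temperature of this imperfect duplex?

26°C

Primer base counts: A=3, T=5, G=4, C=3 → A+T=8, G+C=7
Perfect-match Tm = 2(8) + 4(7) = 16 + 28 = 44°C
Mismatches (positions where the bases are not complementary): 3 (at positions 2, 3, 10)
Effective Tm = 44 − 3×6 = 44 − 18 = 26°C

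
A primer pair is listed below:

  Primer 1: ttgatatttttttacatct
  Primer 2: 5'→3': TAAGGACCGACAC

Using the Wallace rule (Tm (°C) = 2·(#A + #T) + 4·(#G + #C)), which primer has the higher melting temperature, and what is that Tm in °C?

Primer 1, 44°C

Primer 1: A+T=16, G+C=3 → Tm = 2(16)+4(3) = 44°C
Primer 2: A+T=6, G+C=7 → Tm = 2(6)+4(7) = 40°C
44°C vs 40°C → primer 1 is higher.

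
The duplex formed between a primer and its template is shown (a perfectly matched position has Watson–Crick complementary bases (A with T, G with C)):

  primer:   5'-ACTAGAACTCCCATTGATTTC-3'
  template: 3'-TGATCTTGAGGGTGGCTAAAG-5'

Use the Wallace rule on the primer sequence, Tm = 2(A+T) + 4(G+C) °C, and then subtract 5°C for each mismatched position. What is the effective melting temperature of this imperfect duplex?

48°C

Primer base counts: A=6, T=7, G=2, C=6 → A+T=13, G+C=8
Perfect-match Tm = 2(13) + 4(8) = 26 + 32 = 58°C
Mismatches (positions where the bases are not complementary): 2 (at positions 14, 15)
Effective Tm = 58 − 2×5 = 58 − 10 = 48°C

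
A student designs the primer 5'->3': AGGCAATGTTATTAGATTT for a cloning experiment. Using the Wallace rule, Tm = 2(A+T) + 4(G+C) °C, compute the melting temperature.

A=6, C=1, G=4, T=8
A+T = 14, G+C = 5
Tm = 4·5 + 2·14 = 20 + 28 = 48°C

48°C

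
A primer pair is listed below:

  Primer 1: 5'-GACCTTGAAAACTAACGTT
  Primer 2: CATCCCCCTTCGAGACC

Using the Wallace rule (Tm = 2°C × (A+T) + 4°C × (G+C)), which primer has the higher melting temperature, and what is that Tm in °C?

Primer 1: A+T=12, G+C=7 → Tm = 2(12)+4(7) = 52°C
Primer 2: A+T=6, G+C=11 → Tm = 2(6)+4(11) = 56°C
52°C vs 56°C → primer 2 is higher.

Primer 2, 56°C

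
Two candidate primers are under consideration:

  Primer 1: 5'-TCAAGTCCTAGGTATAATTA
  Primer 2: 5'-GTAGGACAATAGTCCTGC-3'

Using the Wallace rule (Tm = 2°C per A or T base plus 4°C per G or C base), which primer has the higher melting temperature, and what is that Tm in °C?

Primer 1: A+T=14, G+C=6 → Tm = 2(14)+4(6) = 52°C
Primer 2: A+T=9, G+C=9 → Tm = 2(9)+4(9) = 54°C
52°C vs 54°C → primer 2 is higher.

Primer 2, 54°C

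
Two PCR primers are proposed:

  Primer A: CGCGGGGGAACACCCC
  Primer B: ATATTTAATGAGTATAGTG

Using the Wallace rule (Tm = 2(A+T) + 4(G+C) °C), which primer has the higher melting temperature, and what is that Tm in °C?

Primer A, 58°C

Primer A: A+T=3, G+C=13 → Tm = 2(3)+4(13) = 58°C
Primer B: A+T=15, G+C=4 → Tm = 2(15)+4(4) = 46°C
58°C vs 46°C → primer A is higher.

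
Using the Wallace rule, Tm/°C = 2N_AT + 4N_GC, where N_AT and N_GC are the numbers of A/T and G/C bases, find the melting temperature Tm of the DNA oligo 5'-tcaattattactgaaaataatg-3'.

52°C

Base counts: G=2, A=10, T=8, C=2
A+T = 18, G+C = 4
Tm = 2×18 + 4×4 = 52°C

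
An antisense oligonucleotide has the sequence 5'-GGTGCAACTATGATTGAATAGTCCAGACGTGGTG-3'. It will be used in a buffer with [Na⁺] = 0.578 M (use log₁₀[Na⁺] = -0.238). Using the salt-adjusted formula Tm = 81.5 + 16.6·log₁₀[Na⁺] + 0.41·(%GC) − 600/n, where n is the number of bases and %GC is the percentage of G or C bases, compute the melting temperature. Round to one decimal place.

79.2°C

Length n = 34. Counting bases: C=5, G=11, T=9, A=9
G+C = 16, so %GC = 16/34 × 100 = 47.059%
Salt term: 16.6 × (-0.238) = -3.951
GC term: 0.41 × 47.059 = 19.294; length term: −600/34 = −17.647
Tm = 81.5 + (-3.951) + 19.294 − 17.647 = 79.196 → 79.2°C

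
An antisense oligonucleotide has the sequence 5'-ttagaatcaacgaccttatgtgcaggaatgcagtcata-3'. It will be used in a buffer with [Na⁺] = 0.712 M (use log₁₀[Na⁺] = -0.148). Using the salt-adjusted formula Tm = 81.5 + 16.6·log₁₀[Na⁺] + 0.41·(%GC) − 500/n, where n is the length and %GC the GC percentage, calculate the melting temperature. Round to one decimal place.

82.1°C

Length n = 38. Base counts: C=7, T=10, G=8, A=13
G+C = 15, so %GC = 15/38 × 100 = 39.474%
Salt term: 16.6 × (-0.148) = -2.457
GC term: 0.41 × 39.474 = 16.184; length term: −500/38 = −13.158
Tm = 81.5 + (-2.457) + 16.184 − 13.158 = 82.069 → 82.1°C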